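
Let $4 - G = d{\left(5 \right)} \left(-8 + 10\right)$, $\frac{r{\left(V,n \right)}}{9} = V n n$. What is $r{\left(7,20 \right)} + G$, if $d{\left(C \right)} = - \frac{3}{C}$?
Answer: $\frac{126026}{5} \approx 25205.0$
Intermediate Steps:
$r{\left(V,n \right)} = 9 V n^{2}$ ($r{\left(V,n \right)} = 9 V n n = 9 V n^{2}$)
$G = \frac{26}{5}$ ($G = 4 - - \frac{3}{5} \left(-8 + 10\right) = 4 - \left(-3\right) \frac{1}{5} \cdot 2 = 4 - \left(- \frac{3}{5}\right) 2 = 4 - - \frac{6}{5} = 4 + \frac{6}{5} = \frac{26}{5} \approx 5.2$)
$r{\left(7,20 \right)} + G = 9 \cdot 7 \cdot 20^{2} + \frac{26}{5} = 9 \cdot 7 \cdot 400 + \frac{26}{5} = 25200 + \frac{26}{5} = \frac{126026}{5}$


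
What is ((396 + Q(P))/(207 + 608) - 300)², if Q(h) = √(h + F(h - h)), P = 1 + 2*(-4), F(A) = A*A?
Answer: (244104 - I*√7)²/664225 ≈ 89709.0 - 1.9446*I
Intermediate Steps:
F(A) = A²
P = -7 (P = 1 - 8 = -7)
Q(h) = √h (Q(h) = √(h + (h - h)²) = √(h + 0²) = √(h + 0) = √h)
((396 + Q(P))/(207 + 608) - 300)² = ((396 + √(-7))/(207 + 608) - 300)² = ((396 + I*√7)/815 - 300)² = ((396 + I*√7)*(1/815) - 300)² = ((396/815 + I*√7/815) - 300)² = (-244104/815 + I*√7/815)²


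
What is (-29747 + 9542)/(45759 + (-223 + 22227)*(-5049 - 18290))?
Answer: 20205/513505597 ≈ 3.9347e-5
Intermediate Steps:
(-29747 + 9542)/(45759 + (-223 + 22227)*(-5049 - 18290)) = -20205/(45759 + 22004*(-23339)) = -20205/(45759 - 513551356) = -20205/(-513505597) = -20205*(-1/513505597) = 20205/513505597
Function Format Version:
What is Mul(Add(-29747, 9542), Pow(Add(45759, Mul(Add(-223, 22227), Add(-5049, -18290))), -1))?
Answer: Rational(20205, 513505597) ≈ 3.9347e-5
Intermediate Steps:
Mul(Add(-29747, 9542), Pow(Add(45759, Mul(Add(-223, 22227), Add(-5049, -18290))), -1)) = Mul(-20205, Pow(Add(45759, Mul(22004, -23339)), -1)) = Mul(-20205, Pow(Add(45759, -513551356), -1)) = Mul(-20205, Pow(-513505597, -1)) = Mul(-20205, Rational(-1, 513505597)) = Rational(20205, 513505597)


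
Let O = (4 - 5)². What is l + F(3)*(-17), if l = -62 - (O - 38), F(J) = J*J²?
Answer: -484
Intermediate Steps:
O = 1 (O = (-1)² = 1)
F(J) = J³
l = -25 (l = -62 - (1 - 38) = -62 - 1*(-37) = -62 + 37 = -25)
l + F(3)*(-17) = -25 + 3³*(-17) = -25 + 27*(-17) = -25 - 459 = -484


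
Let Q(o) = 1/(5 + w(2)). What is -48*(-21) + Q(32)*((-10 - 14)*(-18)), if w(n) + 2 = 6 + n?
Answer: 11520/11 ≈ 1047.3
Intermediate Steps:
w(n) = 4 + n (w(n) = -2 + (6 + n) = 4 + n)
Q(o) = 1/11 (Q(o) = 1/(5 + (4 + 2)) = 1/(5 + 6) = 1/11)
-48*(-21) + Q(32)*((-10 - 14)*(-18)) = -48*(-21) + ((-10 - 14)*(-18))/11 = 1008 + (-24*(-18))/11 = 1008 + (1/11)*432 = 1008 + 432/11 = 11520/11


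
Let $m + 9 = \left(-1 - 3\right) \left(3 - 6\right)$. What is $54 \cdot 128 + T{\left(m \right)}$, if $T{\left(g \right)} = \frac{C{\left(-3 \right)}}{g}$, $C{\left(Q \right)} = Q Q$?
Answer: $6915$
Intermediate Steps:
$C{\left(Q \right)} = Q^{2}$
$m = 3$ ($m = -9 + \left(-1 - 3\right) \left(3 - 6\right) = -9 - -12 = -9 + 12 = 3$)
$T{\left(g \right)} = \frac{9}{g}$ ($T{\left(g \right)} = \frac{\left(-3\right)^{2}}{g} = \frac{9}{g}$)
$54 \cdot 128 + T{\left(m \right)} = 54 \cdot 128 + \frac{9}{3} = 6912 + 9 \cdot \frac{1}{3} = 6912 + 3 = 6915$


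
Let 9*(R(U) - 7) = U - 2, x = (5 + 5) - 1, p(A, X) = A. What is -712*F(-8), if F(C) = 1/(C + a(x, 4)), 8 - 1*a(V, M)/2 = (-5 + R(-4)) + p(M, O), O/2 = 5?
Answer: 267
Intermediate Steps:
O = 10 (O = 2*5 = 10)
x = 9 (x = 10 - 1 = 9)
R(U) = 61/9 + U/9 (R(U) = 7 + (U - 2)/9 = 7 + (-2 + U)/9 = 7 + (-2/9 + U/9) = 61/9 + U/9)
a(V, M) = 40/3 - 2*M (a(V, M) = 16 - 2*((-5 + (61/9 + (⅑)*(-4))) + M) = 16 - 2*((-5 + (61/9 - 4/9)) + M) = 16 - 2*((-5 + 19/3) + M) = 16 - 2*(4/3 + M) = 16 + (-8/3 - 2*M) = 40/3 - 2*M)
F(C) = 1/(16/3 + C) (F(C) = 1/(C + (40/3 - 2*4)) = 1/(C + (40/3 - 8)) = 1/(C + 16/3) = 1/(16/3 + C))
-712*F(-8) = -2136/(16 + 3*(-8)) = -2136/(16 - 24) = -2136/(-8) = -2136*(-1)/8 = -712*(-3/8) = 267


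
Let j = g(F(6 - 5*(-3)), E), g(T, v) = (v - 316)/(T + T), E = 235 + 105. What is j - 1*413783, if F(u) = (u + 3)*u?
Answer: -17378885/42 ≈ -4.1378e+5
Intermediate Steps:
E = 340
F(u) = u*(3 + u) (F(u) = (3 + u)*u = u*(3 + u))
g(T, v) = (-316 + v)/(2*T) (g(T, v) = (-316 + v)/((2*T)) = (-316 + v)*(1/(2*T)) = (-316 + v)/(2*T))
j = 1/42 (j = (-316 + 340)/(2*(((6 - 5*(-3))*(3 + (6 - 5*(-3)))))) = (½)*24/((6 + 15)*(3 + (6 + 15))) = (½)*24/(21*(3 + 21)) = (½)*24/(21*24) = (½)*24/504 = (½)*(1/504)*24 = 1/42 ≈ 0.023810)
j - 1*413783 = 1/42 - 1*413783 = 1/42 - 413783 = -17378885/42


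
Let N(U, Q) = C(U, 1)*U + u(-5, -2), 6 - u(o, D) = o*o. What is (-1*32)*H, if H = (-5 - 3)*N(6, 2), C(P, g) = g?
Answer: -3328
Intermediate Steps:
u(o, D) = 6 - o² (u(o, D) = 6 - o*o = 6 - o²)
N(U, Q) = -19 + U (N(U, Q) = 1*U + (6 - 1*(-5)²) = U + (6 - 1*25) = U + (6 - 25) = U - 19 = -19 + U)
H = 104 (H = (-5 - 3)*(-19 + 6) = -8*(-13) = 104)
(-1*32)*H = -1*32*104 = -32*104 = -3328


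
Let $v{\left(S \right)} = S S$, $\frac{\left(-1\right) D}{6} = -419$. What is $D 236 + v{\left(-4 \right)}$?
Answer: $593320$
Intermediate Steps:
$D = 2514$ ($D = \left(-6\right) \left(-419\right) = 2514$)
$v{\left(S \right)} = S^{2}$
$D 236 + v{\left(-4 \right)} = 2514 \cdot 236 + \left(-4\right)^{2} = 593304 + 16 = 593320$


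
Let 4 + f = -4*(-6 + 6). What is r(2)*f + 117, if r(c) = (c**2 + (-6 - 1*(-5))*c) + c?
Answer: 101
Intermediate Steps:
r(c) = c**2 (r(c) = (c**2 + (-6 + 5)*c) + c = (c**2 - c) + c = c**2)
f = -4 (f = -4 - 4*(-6 + 6) = -4 - 4*0 = -4 + 0 = -4)
r(2)*f + 117 = 2**2*(-4) + 117 = 4*(-4) + 117 = -16 + 117 = 101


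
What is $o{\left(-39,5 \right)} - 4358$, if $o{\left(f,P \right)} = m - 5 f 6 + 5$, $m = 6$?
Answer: $2667$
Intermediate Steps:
$o{\left(f,P \right)} = 5 - 180 f$ ($o{\left(f,P \right)} = 6 - 5 f 6 + 5 = 6 \left(- 30 f\right) + 5 = - 180 f + 5 = 5 - 180 f$)
$o{\left(-39,5 \right)} - 4358 = \left(5 - -7020\right) - 4358 = \left(5 + 7020\right) - 4358 = 7025 - 4358 = 2667$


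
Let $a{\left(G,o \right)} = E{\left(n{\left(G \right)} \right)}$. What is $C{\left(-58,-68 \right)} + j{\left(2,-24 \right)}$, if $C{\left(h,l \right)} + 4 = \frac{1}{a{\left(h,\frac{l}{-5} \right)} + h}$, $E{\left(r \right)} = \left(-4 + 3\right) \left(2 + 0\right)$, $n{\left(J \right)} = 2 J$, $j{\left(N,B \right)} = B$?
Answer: $- \frac{1681}{60} \approx -28.017$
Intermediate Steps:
$E{\left(r \right)} = -2$ ($E{\left(r \right)} = \left(-1\right) 2 = -2$)
$a{\left(G,o \right)} = -2$
$C{\left(h,l \right)} = -4 + \frac{1}{-2 + h}$
$C{\left(-58,-68 \right)} + j{\left(2,-24 \right)} = \frac{9 - -232}{-2 - 58} - 24 = \frac{9 + 232}{-60} - 24 = \left(- \frac{1}{60}\right) 241 - 24 = - \frac{241}{60} - 24 = - \frac{1681}{60}$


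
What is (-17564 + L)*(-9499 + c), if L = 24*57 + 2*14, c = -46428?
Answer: 904227736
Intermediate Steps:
L = 1396 (L = 1368 + 28 = 1396)
(-17564 + L)*(-9499 + c) = (-17564 + 1396)*(-9499 - 46428) = -16168*(-55927) = 904227736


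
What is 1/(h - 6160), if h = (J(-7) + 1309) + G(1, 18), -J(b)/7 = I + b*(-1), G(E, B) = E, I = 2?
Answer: -1/4913 ≈ -0.00020354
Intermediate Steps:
J(b) = -14 + 7*b (J(b) = -7*(2 + b*(-1)) = -7*(2 - b) = -14 + 7*b)
h = 1247 (h = ((-14 + 7*(-7)) + 1309) + 1 = ((-14 - 49) + 1309) + 1 = (-63 + 1309) + 1 = 1246 + 1 = 1247)
1/(h - 6160) = 1/(1247 - 6160) = 1/(-4913) = -1/4913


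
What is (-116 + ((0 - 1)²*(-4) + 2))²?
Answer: 13924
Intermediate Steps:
(-116 + ((0 - 1)²*(-4) + 2))² = (-116 + ((-1)²*(-4) + 2))² = (-116 + (1*(-4) + 2))² = (-116 + (-4 + 2))² = (-116 - 2)² = (-118)² = 13924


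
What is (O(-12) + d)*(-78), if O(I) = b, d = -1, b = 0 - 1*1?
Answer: 156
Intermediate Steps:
b = -1 (b = 0 - 1 = -1)
O(I) = -1
(O(-12) + d)*(-78) = (-1 - 1)*(-78) = -2*(-78) = 156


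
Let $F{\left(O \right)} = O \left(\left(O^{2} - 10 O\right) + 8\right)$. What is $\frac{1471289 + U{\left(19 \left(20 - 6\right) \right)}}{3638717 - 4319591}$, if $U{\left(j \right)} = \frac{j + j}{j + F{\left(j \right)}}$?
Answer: $- \frac{33400712449}{15456974590} \approx -2.1609$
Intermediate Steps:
$F{\left(O \right)} = O \left(8 + O^{2} - 10 O\right)$
$U{\left(j \right)} = \frac{2 j}{j + j \left(8 + j^{2} - 10 j\right)}$ ($U{\left(j \right)} = \frac{j + j}{j + j \left(8 + j^{2} - 10 j\right)} = \frac{2 j}{j + j \left(8 + j^{2} - 10 j\right)}$)
$\frac{1471289 + U{\left(19 \left(20 - 6\right) \right)}}{3638717 - 4319591} = \frac{1471289 + \frac{2}{9 + \left(19 \left(20 - 6\right)\right)^{2} - 10 \cdot 19 \left(20 - 6\right)}}{3638717 - 4319591} = \frac{1471289 + \frac{2}{9 + \left(19 \cdot 14\right)^{2} - 10 \cdot 19 \cdot 14}}{-680874} = \left(1471289 + \frac{2}{9 + 266^{2} - 2660}\right) \left(- \frac{1}{680874}\right) = \left(1471289 + \frac{2}{9 + 70756 - 2660}\right) \left(- \frac{1}{680874}\right) = \left(1471289 + \frac{2}{68105}\right) \left(- \frac{1}{680874}\right) = \frac{100202137347}{68105} \left(- \frac{1}{680874}\right) = - \frac{33400712449}{15456974590}$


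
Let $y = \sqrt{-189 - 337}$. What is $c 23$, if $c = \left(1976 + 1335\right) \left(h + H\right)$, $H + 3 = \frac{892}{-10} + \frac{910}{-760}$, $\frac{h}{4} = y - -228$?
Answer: $\frac{23688837557}{380} + 304612 i \sqrt{526} \approx 6.2339 \cdot 10^{7} + 6.9862 \cdot 10^{6} i$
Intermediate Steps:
$y = i \sqrt{526}$ ($y = \sqrt{-526} = i \sqrt{526} \approx 22.935 i$)
$h = 912 + 4 i \sqrt{526}$ ($h = 4 \left(i \sqrt{526} - -228\right) = 4 \left(i \sqrt{526} + 228\right) = 4 \left(228 + i \sqrt{526}\right) = 912 + 4 i \sqrt{526} \approx 912.0 + 91.739 i$)
$H = - \frac{35491}{380}$ ($H = -3 + \left(\frac{892}{-10} + \frac{910}{-760}\right) = -3 + \left(892 \left(- \frac{1}{10}\right) + 910 \left(- \frac{1}{760}\right)\right) = -3 - \frac{34351}{380} = - \frac{35491}{380} \approx -93.397$)
$c = \frac{1029949459}{380} + 13244 i \sqrt{526}$ ($c = \left(1976 + 1335\right) \left(\left(912 + 4 i \sqrt{526}\right) - \frac{35491}{380}\right) = 3311 \left(\frac{311069}{380} + 4 i \sqrt{526}\right) = \frac{1029949459}{380} + 13244 i \sqrt{526} \approx 2.7104 \cdot 10^{6} + 3.0375 \cdot 10^{5} i$)
$c 23 = \left(\frac{1029949459}{380} + 13244 i \sqrt{526}\right) 23 = \frac{23688837557}{380} + 304612 i \sqrt{526}$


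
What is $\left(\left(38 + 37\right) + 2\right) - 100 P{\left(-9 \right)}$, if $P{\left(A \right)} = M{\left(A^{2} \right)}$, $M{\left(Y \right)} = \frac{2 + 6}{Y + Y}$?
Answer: $\frac{5837}{81} \approx 72.062$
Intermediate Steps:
$M{\left(Y \right)} = \frac{4}{Y}$ ($M{\left(Y \right)} = \frac{8}{2 Y} = 8 \frac{1}{2 Y} = \frac{4}{Y}$)
$P{\left(A \right)} = \frac{4}{A^{2}}$
$\left(\left(38 + 37\right) + 2\right) - 100 P{\left(-9 \right)} = \left(\left(38 + 37\right) + 2\right) - 100 \cdot \frac{4}{81} = \left(75 + 2\right) - 100 \cdot 4 \cdot \frac{1}{81} = 77 - \frac{400}{81} = \frac{5837}{81}$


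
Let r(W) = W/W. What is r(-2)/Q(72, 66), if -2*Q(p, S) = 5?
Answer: -2/5 ≈ -0.40000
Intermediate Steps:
r(W) = 1
Q(p, S) = -5/2 (Q(p, S) = -1/2*5 = -5/2)
r(-2)/Q(72, 66) = 1/(-5/2) = 1*(-2/5) = -2/5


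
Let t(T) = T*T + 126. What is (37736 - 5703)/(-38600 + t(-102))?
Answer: -32033/28070 ≈ -1.1412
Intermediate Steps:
t(T) = 126 + T² (t(T) = T² + 126 = 126 + T²)
(37736 - 5703)/(-38600 + t(-102)) = (37736 - 5703)/(-38600 + (126 + (-102)²)) = 32033/(-38600 + (126 + 10404)) = 32033/(-38600 + 10530) = 32033/(-28070) = 32033*(-1/28070) = -32033/28070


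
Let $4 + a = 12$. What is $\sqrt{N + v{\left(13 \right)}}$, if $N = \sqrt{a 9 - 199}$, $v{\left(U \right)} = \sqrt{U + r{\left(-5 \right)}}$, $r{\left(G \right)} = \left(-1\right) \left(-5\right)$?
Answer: $\sqrt{3 \sqrt{2} + i \sqrt{127}} \approx 2.8534 + 1.9747 i$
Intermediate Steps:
$a = 8$ ($a = -4 + 12 = 8$)
$r{\left(G \right)} = 5$
$v{\left(U \right)} = \sqrt{5 + U}$ ($v{\left(U \right)} = \sqrt{U + 5} = \sqrt{5 + U}$)
$N = i \sqrt{127}$ ($N = \sqrt{8 \cdot 9 - 199} = \sqrt{72 - 199} = \sqrt{-127} = i \sqrt{127} \approx 11.269 i$)
$\sqrt{N + v{\left(13 \right)}} = \sqrt{i \sqrt{127} + \sqrt{5 + 13}} = \sqrt{i \sqrt{127} + \sqrt{18}} = \sqrt{i \sqrt{127} + 3 \sqrt{2}} = \sqrt{3 \sqrt{2} + i \sqrt{127}}$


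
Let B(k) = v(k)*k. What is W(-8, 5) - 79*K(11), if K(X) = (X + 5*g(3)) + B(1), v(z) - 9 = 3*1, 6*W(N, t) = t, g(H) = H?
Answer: -18007/6 ≈ -3001.2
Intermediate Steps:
W(N, t) = t/6
v(z) = 12 (v(z) = 9 + 3*1 = 9 + 3 = 12)
B(k) = 12*k
K(X) = 27 + X (K(X) = (X + 5*3) + 12*1 = (X + 15) + 12 = (15 + X) + 12 = 27 + X)
W(-8, 5) - 79*K(11) = (⅙)*5 - 79*(27 + 11) = ⅚ - 79*38 = ⅚ - 3002 = -18007/6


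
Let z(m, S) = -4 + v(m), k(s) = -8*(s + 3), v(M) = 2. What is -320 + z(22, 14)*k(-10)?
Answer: -432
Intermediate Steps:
k(s) = -24 - 8*s (k(s) = -8*(3 + s) = -(24 + 8*s) = -24 - 8*s)
z(m, S) = -2 (z(m, S) = -4 + 2 = -2)
-320 + z(22, 14)*k(-10) = -320 - 2*(-24 - 8*(-10)) = -320 - 2*(-24 + 80) = -320 - 2*56 = -320 - 112 = -432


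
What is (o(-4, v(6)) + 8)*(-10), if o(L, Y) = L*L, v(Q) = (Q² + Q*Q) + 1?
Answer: -240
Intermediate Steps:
v(Q) = 1 + 2*Q² (v(Q) = (Q² + Q²) + 1 = 2*Q² + 1 = 1 + 2*Q²)
o(L, Y) = L²
(o(-4, v(6)) + 8)*(-10) = ((-4)² + 8)*(-10) = (16 + 8)*(-10) = 24*(-10) = -240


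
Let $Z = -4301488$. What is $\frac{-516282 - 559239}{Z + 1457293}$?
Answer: $\frac{358507}{948065} \approx 0.37815$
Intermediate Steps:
$\frac{-516282 - 559239}{Z + 1457293} = \frac{-516282 - 559239}{-4301488 + 1457293} = - \frac{1075521}{-2844195} = \left(-1075521\right) \left(- \frac{1}{2844195}\right) = \frac{358507}{948065}$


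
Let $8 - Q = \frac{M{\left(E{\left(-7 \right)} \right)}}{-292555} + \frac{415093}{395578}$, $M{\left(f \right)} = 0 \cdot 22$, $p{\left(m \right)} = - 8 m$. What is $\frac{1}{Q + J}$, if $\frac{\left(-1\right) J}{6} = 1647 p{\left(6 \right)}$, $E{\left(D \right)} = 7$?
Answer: $\frac{395578}{187639635739} \approx 2.1082 \cdot 10^{-6}$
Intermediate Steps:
$M{\left(f \right)} = 0$
$J = 474336$ ($J = - 6 \cdot 1647 \left(\left(-8\right) 6\right) = - 6 \cdot 1647 \left(-48\right) = \left(-6\right) \left(-79056\right) = 474336$)
$Q = \frac{2749531}{395578}$ ($Q = 8 - \left(\frac{0}{-292555} + \frac{415093}{395578}\right) = 8 - \left(0 \left(- \frac{1}{292555}\right) + 415093 \cdot \frac{1}{395578}\right) = 8 - \left(0 + \frac{415093}{395578}\right) = 8 - \frac{415093}{395578} = \frac{2749531}{395578} \approx 6.9507$)
$\frac{1}{Q + J} = \frac{1}{\frac{2749531}{395578} + 474336} = \frac{1}{\frac{187639635739}{395578}} = \frac{395578}{187639635739}$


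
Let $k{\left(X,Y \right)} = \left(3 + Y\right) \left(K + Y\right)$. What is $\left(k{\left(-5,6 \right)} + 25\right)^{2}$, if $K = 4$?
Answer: $13225$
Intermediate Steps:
$k{\left(X,Y \right)} = \left(3 + Y\right) \left(4 + Y\right)$
$\left(k{\left(-5,6 \right)} + 25\right)^{2} = \left(\left(12 + 6^{2} + 7 \cdot 6\right) + 25\right)^{2} = \left(\left(12 + 36 + 42\right) + 25\right)^{2} = \left(90 + 25\right)^{2} = 115^{2} = 13225$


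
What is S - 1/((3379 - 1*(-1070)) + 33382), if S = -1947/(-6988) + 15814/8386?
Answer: 2399132782413/1108474176404 ≈ 2.1644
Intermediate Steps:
S = 63417887/29300684 (S = -1947*(-1/6988) + 15814*(1/8386) = 1947/6988 + 7907/4193 = 63417887/29300684 ≈ 2.1644)
S - 1/((3379 - 1*(-1070)) + 33382) = 63417887/29300684 - 1/((3379 - 1*(-1070)) + 33382) = 63417887/29300684 - 1/((3379 + 1070) + 33382) = 63417887/29300684 - 1/(4449 + 33382) = 63417887/29300684 - 1/37831 = 2399132782413/1108474176404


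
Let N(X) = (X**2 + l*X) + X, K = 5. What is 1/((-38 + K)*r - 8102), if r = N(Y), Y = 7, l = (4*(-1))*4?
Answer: -1/6254 ≈ -0.00015990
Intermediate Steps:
l = -16 (l = -4*4 = -16)
N(X) = X**2 - 15*X (N(X) = (X**2 - 16*X) + X = X**2 - 15*X)
r = -56 (r = 7*(-15 + 7) = 7*(-8) = -56)
1/((-38 + K)*r - 8102) = 1/((-38 + 5)*(-56) - 8102) = 1/(-33*(-56) - 8102) = 1/(1848 - 8102) = 1/(-6254) = -1/6254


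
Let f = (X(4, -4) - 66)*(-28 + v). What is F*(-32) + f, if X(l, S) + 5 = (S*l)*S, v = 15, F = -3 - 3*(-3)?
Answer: -101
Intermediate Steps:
F = 6 (F = -3 + 9 = 6)
X(l, S) = -5 + l*S**2 (X(l, S) = -5 + (S*l)*S = -5 + l*S**2)
f = 91 (f = ((-5 + 4*(-4)**2) - 66)*(-28 + 15) = ((-5 + 4*16) - 66)*(-13) = ((-5 + 64) - 66)*(-13) = (59 - 66)*(-13) = -7*(-13) = 91)
F*(-32) + f = 6*(-32) + 91 = -192 + 91 = -101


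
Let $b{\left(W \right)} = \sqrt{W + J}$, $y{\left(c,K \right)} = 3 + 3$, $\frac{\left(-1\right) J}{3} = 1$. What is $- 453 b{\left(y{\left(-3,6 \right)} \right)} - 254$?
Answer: $-254 - 453 \sqrt{3} \approx -1038.6$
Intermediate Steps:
$J = -3$ ($J = \left(-3\right) 1 = -3$)
$y{\left(c,K \right)} = 6$
$b{\left(W \right)} = \sqrt{-3 + W}$ ($b{\left(W \right)} = \sqrt{W - 3} = \sqrt{-3 + W}$)
$- 453 b{\left(y{\left(-3,6 \right)} \right)} - 254 = - 453 \sqrt{-3 + 6} - 254 = - 453 \sqrt{3} - 254 = -254 - 453 \sqrt{3}$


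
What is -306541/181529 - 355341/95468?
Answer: -93769552577/17330210572 ≈ -5.4108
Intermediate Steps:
-306541/181529 - 355341/95468 = -93769552577/17330210572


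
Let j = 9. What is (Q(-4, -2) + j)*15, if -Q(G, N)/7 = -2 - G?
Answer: -75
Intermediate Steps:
Q(G, N) = 14 + 7*G (Q(G, N) = -7*(-2 - G) = 14 + 7*G)
(Q(-4, -2) + j)*15 = ((14 + 7*(-4)) + 9)*15 = ((14 - 28) + 9)*15 = (-14 + 9)*15 = -5*15 = -75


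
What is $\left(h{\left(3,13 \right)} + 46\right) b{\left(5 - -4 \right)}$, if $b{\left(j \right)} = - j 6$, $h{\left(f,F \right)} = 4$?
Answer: $-2700$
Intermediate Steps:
$b{\left(j \right)} = - 6 j$
$\left(h{\left(3,13 \right)} + 46\right) b{\left(5 - -4 \right)} = \left(4 + 46\right) \left(- 6 \left(5 - -4\right)\right) = 50 \left(- 6 \left(5 + 4\right)\right) = 50 \left(\left(-6\right) 9\right) = 50 \left(-54\right) = -2700$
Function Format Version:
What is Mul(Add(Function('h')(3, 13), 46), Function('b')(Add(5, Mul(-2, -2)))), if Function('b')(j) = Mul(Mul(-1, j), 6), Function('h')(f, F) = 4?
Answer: -2700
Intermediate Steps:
Function('b')(j) = Mul(-6, j)
Mul(Add(Function('h')(3, 13), 46), Function('b')(Add(5, Mul(-2, -2)))) = Mul(Add(4, 46), Mul(-6, Add(5, Mul(-2, -2)))) = Mul(50, Mul(-6, Add(5, 4))) = Mul(50, Mul(-6, 9)) = Mul(50, -54) = -2700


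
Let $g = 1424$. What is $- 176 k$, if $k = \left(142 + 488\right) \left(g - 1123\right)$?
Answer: $-33374880$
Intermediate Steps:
$k = 189630$ ($k = \left(142 + 488\right) \left(1424 - 1123\right) = 630 \cdot 301 = 189630$)
$- 176 k = \left(-176\right) 189630 = -33374880$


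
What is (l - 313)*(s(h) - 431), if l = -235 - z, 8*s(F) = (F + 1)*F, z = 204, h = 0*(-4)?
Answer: 324112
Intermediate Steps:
h = 0
s(F) = F*(1 + F)/8 (s(F) = ((F + 1)*F)/8 = ((1 + F)*F)/8 = (F*(1 + F))/8 = F*(1 + F)/8)
l = -439 (l = -235 - 1*204 = -235 - 204 = -439)
(l - 313)*(s(h) - 431) = (-439 - 313)*((⅛)*0*(1 + 0) - 431) = -752*((⅛)*0*1 - 431) = -752*(0 - 431) = -752*(-431) = 324112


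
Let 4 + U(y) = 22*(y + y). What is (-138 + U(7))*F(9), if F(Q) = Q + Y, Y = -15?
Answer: -996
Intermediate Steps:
F(Q) = -15 + Q (F(Q) = Q - 15 = -15 + Q)
U(y) = -4 + 44*y (U(y) = -4 + 22*(y + y) = -4 + 22*(2*y) = -4 + 44*y)
(-138 + U(7))*F(9) = (-138 + (-4 + 44*7))*(-15 + 9) = (-138 + (-4 + 308))*(-6) = (-138 + 304)*(-6) = 166*(-6) = -996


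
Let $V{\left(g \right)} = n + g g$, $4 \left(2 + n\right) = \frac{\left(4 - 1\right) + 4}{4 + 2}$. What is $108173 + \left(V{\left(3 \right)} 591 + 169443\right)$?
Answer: $\frac{2255403}{8} \approx 2.8193 \cdot 10^{5}$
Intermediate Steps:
$n = - \frac{41}{24}$ ($n = -2 + \frac{\left(\left(4 - 1\right) + 4\right) \frac{1}{4 + 2}}{4} = -2 + \frac{\left(\left(4 - 1\right) + 4\right) \frac{1}{6}}{4} = -2 + \frac{\left(3 + 4\right) \frac{1}{6}}{4} = -2 + \frac{7 \cdot \frac{1}{6}}{4} = -2 + \frac{1}{4} \cdot \frac{7}{6} = -2 + \frac{7}{24} = - \frac{41}{24} \approx -1.7083$)
$V{\left(g \right)} = - \frac{41}{24} + g^{2}$ ($V{\left(g \right)} = - \frac{41}{24} + g g = - \frac{41}{24} + g^{2}$)
$108173 + \left(V{\left(3 \right)} 591 + 169443\right) = 108173 + \left(\left(- \frac{41}{24} + 3^{2}\right) 591 + 169443\right) = 108173 + \left(\left(- \frac{41}{24} + 9\right) 591 + 169443\right) = 108173 + \left(\frac{175}{24} \cdot 591 + 169443\right) = 108173 + \left(\frac{34475}{8} + 169443\right) = 108173 + \frac{1390019}{8} = \frac{2255403}{8}$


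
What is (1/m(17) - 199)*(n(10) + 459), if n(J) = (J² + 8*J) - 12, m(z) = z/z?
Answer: -124146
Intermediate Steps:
m(z) = 1
n(J) = -12 + J² + 8*J
(1/m(17) - 199)*(n(10) + 459) = (1/1 - 199)*((-12 + 10² + 8*10) + 459) = (1 - 199)*((-12 + 100 + 80) + 459) = -198*(168 + 459) = -198*627 = -124146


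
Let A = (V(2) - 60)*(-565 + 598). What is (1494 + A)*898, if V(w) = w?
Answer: -377160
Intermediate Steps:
A = -1914 (A = (2 - 60)*(-565 + 598) = -58*33 = -1914)
(1494 + A)*898 = (1494 - 1914)*898 = -420*898 = -377160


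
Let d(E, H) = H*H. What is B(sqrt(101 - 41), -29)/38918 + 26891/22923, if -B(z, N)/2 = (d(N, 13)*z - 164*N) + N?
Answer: 14307412/15381333 - 338*sqrt(15)/19459 ≈ 0.86291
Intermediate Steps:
d(E, H) = H**2
B(z, N) = -338*z + 326*N (B(z, N) = -2*((13**2*z - 164*N) + N) = -2*((169*z - 164*N) + N) = -2*((-164*N + 169*z) + N) = -2*(-163*N + 169*z) = -338*z + 326*N)
B(sqrt(101 - 41), -29)/38918 + 26891/22923 = (-338*sqrt(101 - 41) + 326*(-29))/38918 + 26891/22923 = (-676*sqrt(15) - 9454)*(1/38918) + 26891*(1/22923) = (-676*sqrt(15) - 9454)*(1/38918) + 26891/22923 = (-9454 - 676*sqrt(15))*(1/38918) + 26891/22923 = (-163/671 - 338*sqrt(15)/19459) + 26891/22923 = 14307412/15381333 - 338*sqrt(15)/19459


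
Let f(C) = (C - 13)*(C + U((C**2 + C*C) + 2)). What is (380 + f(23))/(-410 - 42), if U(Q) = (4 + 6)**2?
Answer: -805/226 ≈ -3.5619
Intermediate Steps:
U(Q) = 100 (U(Q) = 10**2 = 100)
f(C) = (-13 + C)*(100 + C) (f(C) = (C - 13)*(C + 100) = (-13 + C)*(100 + C))
(380 + f(23))/(-410 - 42) = (380 + (-1300 + 23**2 + 87*23))/(-410 - 42) = (380 + (-1300 + 529 + 2001))/(-452) = (380 + 1230)*(-1/452) = 1610*(-1/452) = -805/226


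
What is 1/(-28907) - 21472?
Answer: -620691105/28907 ≈ -21472.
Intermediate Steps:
1/(-28907) - 21472 = -1/28907 - 21472 = -620691105/28907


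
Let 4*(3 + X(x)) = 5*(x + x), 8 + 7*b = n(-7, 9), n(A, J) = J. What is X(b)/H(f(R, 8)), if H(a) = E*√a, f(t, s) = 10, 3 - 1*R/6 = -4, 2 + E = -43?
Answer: 37*√10/6300 ≈ 0.018572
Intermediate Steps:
E = -45 (E = -2 - 43 = -45)
R = 42 (R = 18 - 6*(-4) = 18 + 24 = 42)
b = ⅐ (b = -8/7 + (⅐)*9 = -8/7 + 9/7 = ⅐ ≈ 0.14286)
H(a) = -45*√a
X(x) = -3 + 5*x/2 (X(x) = -3 + (5*(x + x))/4 = -3 + (5*(2*x))/4 = -3 + (10*x)/4 = -3 + 5*x/2)
X(b)/H(f(R, 8)) = (-3 + (5/2)*(⅐))/((-45*√10)) = (-3 + 5/14)*(-√10/450) = -(-37)*√10/6300 = 37*√10/6300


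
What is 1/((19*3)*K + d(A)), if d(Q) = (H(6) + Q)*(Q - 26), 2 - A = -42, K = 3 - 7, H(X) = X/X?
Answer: 1/582 ≈ 0.0017182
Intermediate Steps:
H(X) = 1
K = -4
A = 44 (A = 2 - 1*(-42) = 2 + 42 = 44)
d(Q) = (1 + Q)*(-26 + Q) (d(Q) = (1 + Q)*(Q - 26) = (1 + Q)*(-26 + Q))
1/((19*3)*K + d(A)) = 1/((19*3)*(-4) + (-26 + 44² - 25*44)) = 1/(57*(-4) + (-26 + 1936 - 1100)) = 1/(-228 + 810) = 1/582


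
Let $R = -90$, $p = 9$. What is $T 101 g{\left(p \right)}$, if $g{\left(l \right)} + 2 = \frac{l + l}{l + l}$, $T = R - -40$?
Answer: $5050$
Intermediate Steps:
$T = -50$ ($T = -90 - -40 = -90 + 40 = -50$)
$g{\left(l \right)} = -1$ ($g{\left(l \right)} = -2 + \frac{l + l}{l + l} = -2 + \frac{2 l}{2 l} = -2 + 2 l \frac{1}{2 l} = -2 + 1 = -1$)
$T 101 g{\left(p \right)} = \left(-50\right) 101 \left(-1\right) = \left(-5050\right) \left(-1\right) = 5050$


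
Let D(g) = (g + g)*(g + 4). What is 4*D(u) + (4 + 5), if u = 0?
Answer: 9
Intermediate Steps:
D(g) = 2*g*(4 + g) (D(g) = (2*g)*(4 + g) = 2*g*(4 + g))
4*D(u) + (4 + 5) = 4*(2*0*(4 + 0)) + (4 + 5) = 4*(2*0*4) + 9 = 4*0 + 9 = 0 + 9 = 9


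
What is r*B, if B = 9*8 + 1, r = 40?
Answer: 2920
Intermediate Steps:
B = 73 (B = 72 + 1 = 73)
r*B = 40*73 = 2920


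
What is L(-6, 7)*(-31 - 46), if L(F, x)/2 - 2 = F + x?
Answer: -462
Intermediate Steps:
L(F, x) = 4 + 2*F + 2*x (L(F, x) = 4 + 2*(F + x) = 4 + (2*F + 2*x) = 4 + 2*F + 2*x)
L(-6, 7)*(-31 - 46) = (4 + 2*(-6) + 2*7)*(-31 - 46) = (4 - 12 + 14)*(-77) = 6*(-77) = -462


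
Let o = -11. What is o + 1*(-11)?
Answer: -22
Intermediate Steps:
o + 1*(-11) = -11 + 1*(-11) = -11 - 11 = -22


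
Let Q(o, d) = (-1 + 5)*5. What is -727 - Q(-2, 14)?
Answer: -747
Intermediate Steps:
Q(o, d) = 20 (Q(o, d) = 4*5 = 20)
-727 - Q(-2, 14) = -727 - 1*20 = -727 - 20 = -747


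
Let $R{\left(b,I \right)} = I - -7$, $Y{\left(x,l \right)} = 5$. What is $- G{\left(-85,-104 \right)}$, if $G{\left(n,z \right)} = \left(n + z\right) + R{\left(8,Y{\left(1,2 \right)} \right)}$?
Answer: $177$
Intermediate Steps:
$R{\left(b,I \right)} = 7 + I$ ($R{\left(b,I \right)} = I + 7 = 7 + I$)
$G{\left(n,z \right)} = 12 + n + z$ ($G{\left(n,z \right)} = \left(n + z\right) + \left(7 + 5\right) = \left(n + z\right) + 12 = 12 + n + z$)
$- G{\left(-85,-104 \right)} = - (12 - 85 - 104) = \left(-1\right) \left(-177\right) = 177$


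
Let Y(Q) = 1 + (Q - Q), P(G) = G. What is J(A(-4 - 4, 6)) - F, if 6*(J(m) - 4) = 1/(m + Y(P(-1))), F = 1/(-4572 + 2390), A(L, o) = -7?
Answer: 156031/39276 ≈ 3.9727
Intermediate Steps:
Y(Q) = 1 (Y(Q) = 1 + 0 = 1)
F = -1/2182 (F = 1/(-2182) = -1/2182 ≈ -0.00045829)
J(m) = 4 + 1/(6*(1 + m)) (J(m) = 4 + 1/(6*(m + 1)) = 4 + 1/(6*(1 + m)))
J(A(-4 - 4, 6)) - F = (25 + 24*(-7))/(6*(1 - 7)) - 1*(-1/2182) = (⅙)*(25 - 168)/(-6) + 1/2182 = (⅙)*(-⅙)*(-143) + 1/2182 = 143/36 + 1/2182 = 156031/39276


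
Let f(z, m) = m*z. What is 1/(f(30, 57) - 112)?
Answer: 1/1598 ≈ 0.00062578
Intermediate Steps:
1/(f(30, 57) - 112) = 1/(57*30 - 112) = 1/(1710 - 112) = 1/1598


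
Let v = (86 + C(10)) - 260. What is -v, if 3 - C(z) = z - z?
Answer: 171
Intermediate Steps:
C(z) = 3 (C(z) = 3 - (z - z) = 3 - 1*0 = 3 + 0 = 3)
v = -171 (v = (86 + 3) - 260 = 89 - 260 = -171)
-v = -1*(-171) = 171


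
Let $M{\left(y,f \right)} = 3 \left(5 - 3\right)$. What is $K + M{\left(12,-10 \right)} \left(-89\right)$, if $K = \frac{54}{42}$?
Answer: $- \frac{3729}{7} \approx -532.71$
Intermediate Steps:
$K = \frac{9}{7}$ ($K = 54 \cdot \frac{1}{42} = \frac{9}{7} \approx 1.2857$)
$M{\left(y,f \right)} = 6$ ($M{\left(y,f \right)} = 3 \cdot 2 = 6$)
$K + M{\left(12,-10 \right)} \left(-89\right) = \frac{9}{7} + 6 \left(-89\right) = \frac{9}{7} - 534 = - \frac{3729}{7}$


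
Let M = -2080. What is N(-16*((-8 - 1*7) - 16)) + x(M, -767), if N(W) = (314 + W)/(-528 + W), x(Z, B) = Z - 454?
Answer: -40949/16 ≈ -2559.3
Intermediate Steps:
x(Z, B) = -454 + Z
N(W) = (314 + W)/(-528 + W)
N(-16*((-8 - 1*7) - 16)) + x(M, -767) = (314 - 16*((-8 - 1*7) - 16))/(-528 - 16*((-8 - 1*7) - 16)) + (-454 - 2080) = (314 - 16*((-8 - 7) - 16))/(-528 - 16*((-8 - 7) - 16)) - 2534 = (314 - 16*(-15 - 16))/(-528 - 16*(-15 - 16)) - 2534 = (314 - 16*(-31))/(-528 - 16*(-31)) - 2534 = (314 + 496)/(-528 + 496) - 2534 = 810/(-32) - 2534 = -1/32*810 - 2534 = -405/16 - 2534 = -40949/16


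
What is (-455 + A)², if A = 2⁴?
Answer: 192721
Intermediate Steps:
A = 16
(-455 + A)² = (-455 + 16)² = (-439)² = 192721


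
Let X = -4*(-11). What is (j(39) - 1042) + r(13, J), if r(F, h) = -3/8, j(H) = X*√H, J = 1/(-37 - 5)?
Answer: -8339/8 + 44*√39 ≈ -767.59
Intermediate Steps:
X = 44
J = -1/42 (J = 1/(-42) = -1/42 ≈ -0.023810)
j(H) = 44*√H
r(F, h) = -3/8 (r(F, h) = -3*⅛ = -3/8)
(j(39) - 1042) + r(13, J) = (44*√39 - 1042) - 3/8 = (-1042 + 44*√39) - 3/8 = -8339/8 + 44*√39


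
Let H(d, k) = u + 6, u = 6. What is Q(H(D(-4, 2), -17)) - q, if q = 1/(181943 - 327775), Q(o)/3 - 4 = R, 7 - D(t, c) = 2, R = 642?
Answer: 282622417/145832 ≈ 1938.0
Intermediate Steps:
D(t, c) = 5 (D(t, c) = 7 - 1*2 = 7 - 2 = 5)
H(d, k) = 12 (H(d, k) = 6 + 6 = 12)
Q(o) = 1938 (Q(o) = 12 + 3*642 = 12 + 1926 = 1938)
q = -1/145832 (q = 1/(-145832) = -1/145832 ≈ -6.8572e-6)
Q(H(D(-4, 2), -17)) - q = 1938 - 1*(-1/145832) = 1938 + 1/145832 = 282622417/145832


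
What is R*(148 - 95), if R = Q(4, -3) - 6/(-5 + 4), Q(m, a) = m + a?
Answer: 371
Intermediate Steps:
Q(m, a) = a + m
R = 7 (R = (-3 + 4) - 6/(-5 + 4) = 1 - 6/(-1) = 1 - 1*(-6) = 1 + 6 = 7)
R*(148 - 95) = 7*(148 - 95) = 7*53 = 371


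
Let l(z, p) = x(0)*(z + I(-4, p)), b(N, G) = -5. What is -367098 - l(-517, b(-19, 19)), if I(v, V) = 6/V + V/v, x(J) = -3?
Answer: -7372977/20 ≈ -3.6865e+5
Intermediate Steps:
l(z, p) = -18/p - 3*z + 3*p/4 (l(z, p) = -3*(z + (6/p + p/(-4))) = -3*(z + (6/p + p*(-1/4))) = -3*(z + (6/p - p/4)) = -3*(z + 6/p - p/4) = -18/p - 3*z + 3*p/4)
-367098 - l(-517, b(-19, 19)) = -367098 - (-18/(-5) - 3*(-517) + (3/4)*(-5)) = -367098 - (-18*(-1/5) + 1551 - 15/4) = -367098 - (18/5 + 1551 - 15/4) = -367098 - 1*31017/20 = -367098 - 31017/20 = -7372977/20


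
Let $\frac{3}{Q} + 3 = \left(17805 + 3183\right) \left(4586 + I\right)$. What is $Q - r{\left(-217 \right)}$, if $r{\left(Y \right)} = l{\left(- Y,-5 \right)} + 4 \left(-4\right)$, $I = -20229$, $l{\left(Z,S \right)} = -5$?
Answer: $\frac{2298207008}{109438429} \approx 21.0$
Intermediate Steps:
$Q = - \frac{1}{109438429}$ ($Q = \frac{3}{-3 + \left(17805 + 3183\right) \left(4586 - 20229\right)} = \frac{3}{-3 + 20988 \left(-15643\right)} = \frac{3}{-3 - 328315284} = \frac{3}{-328315287} = 3 \left(- \frac{1}{328315287}\right) = - \frac{1}{109438429} \approx -9.1376 \cdot 10^{-9}$)
$r{\left(Y \right)} = -21$ ($r{\left(Y \right)} = -5 + 4 \left(-4\right) = -5 - 16 = -21$)
$Q - r{\left(-217 \right)} = - \frac{1}{109438429} - -21 = - \frac{1}{109438429} + 21 = \frac{2298207008}{109438429}$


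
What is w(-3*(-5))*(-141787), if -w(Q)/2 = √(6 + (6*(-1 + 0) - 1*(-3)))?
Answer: 283574*√3 ≈ 4.9116e+5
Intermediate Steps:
w(Q) = -2*√3 (w(Q) = -2*√(6 + (6*(-1 + 0) - 1*(-3))) = -2*√(6 + (6*(-1) + 3)) = -2*√(6 + (-6 + 3)) = -2*√(6 - 3) = -2*√3)
w(-3*(-5))*(-141787) = -2*√3*(-141787) = 283574*√3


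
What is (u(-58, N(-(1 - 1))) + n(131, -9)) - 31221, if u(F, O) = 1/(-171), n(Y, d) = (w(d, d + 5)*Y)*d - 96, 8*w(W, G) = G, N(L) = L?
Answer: -10508807/342 ≈ -30728.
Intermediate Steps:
w(W, G) = G/8
n(Y, d) = -96 + Y*d*(5/8 + d/8) (n(Y, d) = (((d + 5)/8)*Y)*d - 96 = (((5 + d)/8)*Y)*d - 96 = ((5/8 + d/8)*Y)*d - 96 = (Y*(5/8 + d/8))*d - 96 = Y*d*(5/8 + d/8) - 96 = -96 + Y*d*(5/8 + d/8))
u(F, O) = -1/171
(u(-58, N(-(1 - 1))) + n(131, -9)) - 31221 = (-1/171 + (-96 + (⅛)*131*(-9)*(5 - 9))) - 31221 = (-1/171 + (-96 + (⅛)*131*(-9)*(-4))) - 31221 = (-1/171 + (-96 + 1179/2)) - 31221 = (-1/171 + 987/2) - 31221 = 168775/342 - 31221 = -10508807/342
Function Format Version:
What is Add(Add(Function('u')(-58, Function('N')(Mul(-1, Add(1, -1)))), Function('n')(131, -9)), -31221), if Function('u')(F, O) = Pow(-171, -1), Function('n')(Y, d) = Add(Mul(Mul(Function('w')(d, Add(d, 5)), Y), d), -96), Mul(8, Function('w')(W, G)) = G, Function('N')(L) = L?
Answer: Rational(-10508807, 342) ≈ -30728.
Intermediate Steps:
Function('w')(W, G) = Mul(Rational(1, 8), G)
Function('n')(Y, d) = Add(-96, Mul(Y, d, Add(Rational(5, 8), Mul(Rational(1, 8), d)))) (Function('n')(Y, d) = Add(Mul(Mul(Mul(Rational(1, 8), Add(d, 5)), Y), d), -96) = Add(Mul(Mul(Mul(Rational(1, 8), Add(5, d)), Y), d), -96) = Add(Mul(Mul(Add(Rational(5, 8), Mul(Rational(1, 8), d)), Y), d), -96) = Add(Mul(Mul(Y, Add(Rational(5, 8), Mul(Rational(1, 8), d))), d), -96) = Add(Mul(Y, d, Add(Rational(5, 8), Mul(Rational(1, 8), d))), -96) = Add(-96, Mul(Y, d, Add(Rational(5, 8), Mul(Rational(1, 8), d)))))
Function('u')(F, O) = Rational(-1, 171)
Add(Add(Function('u')(-58, Function('N')(Mul(-1, Add(1, -1)))), Function('n')(131, -9)), -31221) = Add(Add(Rational(-1, 171), Add(-96, Mul(Rational(1, 8), 131, -9, Add(5, -9)))), -31221) = Add(Add(Rational(-1, 171), Add(-96, Mul(Rational(1, 8), 131, -9, -4))), -31221) = Add(Add(Rational(-1, 171), Add(-96, Rational(1179, 2))), -31221) = Add(Add(Rational(-1, 171), Rational(987, 2)), -31221) = Add(Rational(168775, 342), -31221) = Rational(-10508807, 342)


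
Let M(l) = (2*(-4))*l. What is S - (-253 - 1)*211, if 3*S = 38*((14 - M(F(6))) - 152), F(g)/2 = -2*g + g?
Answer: 50630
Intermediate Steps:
F(g) = -2*g (F(g) = 2*(-2*g + g) = 2*(-g) = -2*g)
M(l) = -8*l
S = -2964 (S = (38*((14 - (-8)*(-2*6)) - 152))/3 = (38*((14 - (-8)*(-12)) - 152))/3 = (38*((14 - 1*96) - 152))/3 = (38*((14 - 96) - 152))/3 = (38*(-82 - 152))/3 = (38*(-234))/3 = (⅓)*(-8892) = -2964)
S - (-253 - 1)*211 = -2964 - (-253 - 1)*211 = -2964 - (-254)*211 = -2964 - 1*(-53594) = -2964 + 53594 = 50630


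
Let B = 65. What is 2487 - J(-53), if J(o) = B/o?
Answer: 131876/53 ≈ 2488.2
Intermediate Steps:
J(o) = 65/o
2487 - J(-53) = 2487 - 65/(-53) = 2487 - 65*(-1)/53 = 2487 - 1*(-65/53) = 2487 + 65/53 = 131876/53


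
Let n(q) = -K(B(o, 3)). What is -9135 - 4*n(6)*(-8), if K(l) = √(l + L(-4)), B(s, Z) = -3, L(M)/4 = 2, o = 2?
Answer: -9135 - 32*√5 ≈ -9206.5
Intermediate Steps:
L(M) = 8 (L(M) = 4*2 = 8)
K(l) = √(8 + l) (K(l) = √(l + 8) = √(8 + l))
n(q) = -√5 (n(q) = -√(8 - 3) = -√5)
-9135 - 4*n(6)*(-8) = -9135 - 4*(-√5)*(-8) = -9135 - (-4*√5)*(-8) = -9135 - 32*√5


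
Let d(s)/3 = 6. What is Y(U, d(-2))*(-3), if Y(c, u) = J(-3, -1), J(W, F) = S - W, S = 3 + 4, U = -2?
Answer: -30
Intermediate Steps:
d(s) = 18 (d(s) = 3*6 = 18)
S = 7
J(W, F) = 7 - W
Y(c, u) = 10 (Y(c, u) = 7 - 1*(-3) = 7 + 3 = 10)
Y(U, d(-2))*(-3) = 10*(-3) = -30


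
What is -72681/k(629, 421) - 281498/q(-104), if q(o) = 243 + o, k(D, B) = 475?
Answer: -143814209/66025 ≈ -2178.2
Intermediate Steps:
-72681/k(629, 421) - 281498/q(-104) = -72681/475 - 281498/(243 - 104) = -72681*1/475 - 281498/139 = -72681/475 - 281498*1/139 = -72681/475 - 281498/139 = -143814209/66025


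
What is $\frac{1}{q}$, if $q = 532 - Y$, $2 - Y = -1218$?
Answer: $- \frac{1}{688} \approx -0.0014535$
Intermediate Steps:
$Y = 1220$ ($Y = 2 - -1218 = 2 + 1218 = 1220$)
$q = -688$ ($q = 532 - 1220 = -688$)
$\frac{1}{q} = \frac{1}{-688} = - \frac{1}{688}$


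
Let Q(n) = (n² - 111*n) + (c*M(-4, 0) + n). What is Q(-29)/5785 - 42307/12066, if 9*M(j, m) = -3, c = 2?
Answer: -196115993/69801810 ≈ -2.8096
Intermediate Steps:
M(j, m) = -⅓ (M(j, m) = (⅑)*(-3) = -⅓)
Q(n) = -⅔ + n² - 110*n (Q(n) = (n² - 111*n) + (2*(-⅓) + n) = (n² - 111*n) + (-⅔ + n) = -⅔ + n² - 110*n)
Q(-29)/5785 - 42307/12066 = (-⅔ + (-29)² - 110*(-29))/5785 - 42307/12066 = (-⅔ + 841 + 3190)*(1/5785) - 42307*1/12066 = (12091/3)*(1/5785) - 42307/12066 = 12091/17355 - 42307/12066 = -196115993/69801810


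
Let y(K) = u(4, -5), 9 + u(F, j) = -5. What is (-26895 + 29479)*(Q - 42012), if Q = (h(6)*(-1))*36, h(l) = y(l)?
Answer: -107256672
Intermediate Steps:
u(F, j) = -14 (u(F, j) = -9 - 5 = -14)
y(K) = -14
h(l) = -14
Q = 504 (Q = -14*(-1)*36 = 14*36 = 504)
(-26895 + 29479)*(Q - 42012) = (-26895 + 29479)*(504 - 42012) = 2584*(-41508) = -107256672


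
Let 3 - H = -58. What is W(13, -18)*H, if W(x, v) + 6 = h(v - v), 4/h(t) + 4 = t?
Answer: -427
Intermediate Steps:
H = 61 (H = 3 - 1*(-58) = 3 + 58 = 61)
h(t) = 4/(-4 + t)
W(x, v) = -7 (W(x, v) = -6 + 4/(-4 + (v - v)) = -6 + 4/(-4 + 0) = -6 + 4/(-4) = -6 + 4*(-¼) = -6 - 1 = -7)
W(13, -18)*H = -7*61 = -427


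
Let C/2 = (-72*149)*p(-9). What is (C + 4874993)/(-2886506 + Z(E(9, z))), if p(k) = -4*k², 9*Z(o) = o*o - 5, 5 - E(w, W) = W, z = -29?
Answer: -106440633/25977403 ≈ -4.0974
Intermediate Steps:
E(w, W) = 5 - W
Z(o) = -5/9 + o²/9 (Z(o) = (o*o - 5)/9 = (o² - 5)/9 = (-5 + o²)/9 = -5/9 + o²/9)
C = 6951744 (C = 2*((-72*149)*(-4*(-9)²)) = 2*(-(-42912)*81) = 2*(-10728*(-324)) = 2*3475872 = 6951744)
(C + 4874993)/(-2886506 + Z(E(9, z))) = (6951744 + 4874993)/(-2886506 + (-5/9 + (5 - 1*(-29))²/9)) = 11826737/(-2886506 + (-5/9 + (5 + 29)²/9)) = 11826737/(-2886506 + (-5/9 + (⅑)*34²)) = 11826737/(-2886506 + (-5/9 + (⅑)*1156)) = 11826737/(-2886506 + (-5/9 + 1156/9)) = 11826737/(-2886506 + 1151/9) = 11826737/(-25977403/9) = 11826737*(-9/25977403) = -106440633/25977403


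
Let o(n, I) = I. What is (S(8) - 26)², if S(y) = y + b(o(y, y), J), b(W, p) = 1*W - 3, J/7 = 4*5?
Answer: 169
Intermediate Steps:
J = 140 (J = 7*(4*5) = 7*20 = 140)
b(W, p) = -3 + W (b(W, p) = W - 3 = -3 + W)
S(y) = -3 + 2*y (S(y) = y + (-3 + y) = -3 + 2*y)
(S(8) - 26)² = ((-3 + 2*8) - 26)² = ((-3 + 16) - 26)² = (13 - 26)² = (-13)² = 169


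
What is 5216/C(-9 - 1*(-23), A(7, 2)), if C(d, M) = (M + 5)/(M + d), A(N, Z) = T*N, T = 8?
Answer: 365120/61 ≈ 5985.6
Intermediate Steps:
A(N, Z) = 8*N
C(d, M) = (5 + M)/(M + d)
5216/C(-9 - 1*(-23), A(7, 2)) = 5216/(((5 + 8*7)/(8*7 + (-9 - 1*(-23))))) = 5216/(((5 + 56)/(56 + (-9 + 23)))) = 5216/((61/(56 + 14))) = 5216/((61/70)) = 5216/(((1/70)*61)) = 5216/(61/70) = 5216*(70/61) = 365120/61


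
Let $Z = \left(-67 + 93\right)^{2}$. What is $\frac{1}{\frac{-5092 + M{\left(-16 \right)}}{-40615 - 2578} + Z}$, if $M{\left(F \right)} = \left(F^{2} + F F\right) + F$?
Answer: $\frac{43193}{29203064} \approx 0.0014791$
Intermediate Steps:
$M{\left(F \right)} = F + 2 F^{2}$ ($M{\left(F \right)} = \left(F^{2} + F^{2}\right) + F = 2 F^{2} + F = F + 2 F^{2}$)
$Z = 676$ ($Z = 26^{2} = 676$)
$\frac{1}{\frac{-5092 + M{\left(-16 \right)}}{-40615 - 2578} + Z} = \frac{1}{\frac{-5092 - 16 \left(1 + 2 \left(-16\right)\right)}{-40615 - 2578} + 676} = \frac{1}{\frac{-5092 - 16 \left(1 - 32\right)}{-43193} + 676} = \frac{1}{\left(-5092 - -496\right) \left(- \frac{1}{43193}\right) + 676} = \frac{1}{\left(-5092 + 496\right) \left(- \frac{1}{43193}\right) + 676} = \frac{1}{\left(-4596\right) \left(- \frac{1}{43193}\right) + 676} = \frac{1}{\frac{4596}{43193} + 676} = \frac{1}{\frac{29203064}{43193}} = \frac{43193}{29203064}$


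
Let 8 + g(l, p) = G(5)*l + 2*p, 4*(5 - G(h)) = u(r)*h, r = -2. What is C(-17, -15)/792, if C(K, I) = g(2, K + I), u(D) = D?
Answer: -19/264 ≈ -0.071970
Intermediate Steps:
G(h) = 5 + h/2 (G(h) = 5 - (-1)*h/2 = 5 + h/2)
g(l, p) = -8 + 2*p + 15*l/2 (g(l, p) = -8 + ((5 + (1/2)*5)*l + 2*p) = -8 + ((5 + 5/2)*l + 2*p) = -8 + (15*l/2 + 2*p) = -8 + (2*p + 15*l/2) = -8 + 2*p + 15*l/2)
C(K, I) = 7 + 2*I + 2*K (C(K, I) = -8 + 2*(K + I) + (15/2)*2 = -8 + 2*(I + K) + 15 = -8 + (2*I + 2*K) + 15 = 7 + 2*I + 2*K)
C(-17, -15)/792 = (7 + 2*(-15) + 2*(-17))/792 = (7 - 30 - 34)*(1/792) = -57*1/792 = -19/264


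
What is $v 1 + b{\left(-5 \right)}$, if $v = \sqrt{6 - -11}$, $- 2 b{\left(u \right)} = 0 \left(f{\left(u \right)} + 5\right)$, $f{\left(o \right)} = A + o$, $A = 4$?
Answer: $\sqrt{17} \approx 4.1231$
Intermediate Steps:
$f{\left(o \right)} = 4 + o$
$b{\left(u \right)} = 0$ ($b{\left(u \right)} = - \frac{0 \left(\left(4 + u\right) + 5\right)}{2} = - \frac{0 \left(9 + u\right)}{2} = \left(- \frac{1}{2}\right) 0 = 0$)
$v = \sqrt{17}$ ($v = \sqrt{6 + \left(-4 + 15\right)} = \sqrt{6 + 11} = \sqrt{17} \approx 4.1231$)
$v 1 + b{\left(-5 \right)} = \sqrt{17} \cdot 1 + 0 = \sqrt{17} + 0 = \sqrt{17}$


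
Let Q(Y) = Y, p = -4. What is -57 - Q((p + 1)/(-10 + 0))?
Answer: -573/10 ≈ -57.300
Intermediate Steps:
-57 - Q((p + 1)/(-10 + 0)) = -57 - (-4 + 1)/(-10 + 0) = -57 - (-3)/(-10) = -57 - (-3)*(-1)/10 = -57 - 1*3/10 = -57 - 3/10 = -573/10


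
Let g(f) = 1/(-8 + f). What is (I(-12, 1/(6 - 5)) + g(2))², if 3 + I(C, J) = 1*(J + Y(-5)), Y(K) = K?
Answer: 1849/36 ≈ 51.361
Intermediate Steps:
I(C, J) = -8 + J (I(C, J) = -3 + 1*(J - 5) = -3 + 1*(-5 + J) = -3 + (-5 + J) = -8 + J)
(I(-12, 1/(6 - 5)) + g(2))² = ((-8 + 1/(6 - 5)) + 1/(-8 + 2))² = ((-8 + 1/1) + 1/(-6))² = ((-8 + 1) - ⅙)² = (-7 - ⅙)² = (-43/6)² = 1849/36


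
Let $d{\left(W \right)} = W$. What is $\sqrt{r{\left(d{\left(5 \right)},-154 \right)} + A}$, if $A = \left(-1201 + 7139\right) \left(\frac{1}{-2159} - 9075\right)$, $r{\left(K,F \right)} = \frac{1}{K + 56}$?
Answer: $\frac{i \sqrt{934656011686807591}}{131699} \approx 7340.8 i$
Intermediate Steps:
$r{\left(K,F \right)} = \frac{1}{56 + K}$
$A = - \frac{116342794588}{2159}$ ($A = 5938 \left(- \frac{1}{2159} - 9075\right) = 5938 \left(- \frac{19592926}{2159}\right) = - \frac{116342794588}{2159} \approx -5.3887 \cdot 10^{7}$)
$\sqrt{r{\left(d{\left(5 \right)},-154 \right)} + A} = \sqrt{\frac{1}{56 + 5} - \frac{116342794588}{2159}} = \sqrt{\frac{1}{61} - \frac{116342794588}{2159}} = \sqrt{- \frac{7096910467709}{131699}} = \frac{i \sqrt{934656011686807591}}{131699}$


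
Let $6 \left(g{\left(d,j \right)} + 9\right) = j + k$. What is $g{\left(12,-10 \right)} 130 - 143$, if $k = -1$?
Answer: $- \frac{4654}{3} \approx -1551.3$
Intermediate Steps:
$g{\left(d,j \right)} = - \frac{55}{6} + \frac{j}{6}$ ($g{\left(d,j \right)} = -9 + \frac{j - 1}{6} = -9 + \frac{-1 + j}{6} = -9 + \left(- \frac{1}{6} + \frac{j}{6}\right) = - \frac{55}{6} + \frac{j}{6}$)
$g{\left(12,-10 \right)} 130 - 143 = \left(- \frac{55}{6} + \frac{1}{6} \left(-10\right)\right) 130 - 143 = \left(- \frac{55}{6} - \frac{5}{3}\right) 130 - 143 = \left(- \frac{65}{6}\right) 130 - 143 = - \frac{4225}{3} - 143 = - \frac{4654}{3}$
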